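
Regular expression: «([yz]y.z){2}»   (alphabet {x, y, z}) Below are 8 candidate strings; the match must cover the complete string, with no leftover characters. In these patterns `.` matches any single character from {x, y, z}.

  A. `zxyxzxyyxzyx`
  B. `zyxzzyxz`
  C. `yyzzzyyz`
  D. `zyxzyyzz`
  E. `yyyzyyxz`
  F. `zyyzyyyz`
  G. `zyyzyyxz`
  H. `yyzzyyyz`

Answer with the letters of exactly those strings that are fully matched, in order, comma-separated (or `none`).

B, C, D, E, F, G, H

A. `zxyxzxyyxzyx` → no match — must end with `z`
B. `zyxzzyxz` → match
C. `yyzzzyyz` → match
D. `zyxzyyzz` → match
E. `yyyzyyxz` → match
F. `zyyzyyyz` → match
G. `zyyzyyxz` → match
H. `yyzzyyyz` → match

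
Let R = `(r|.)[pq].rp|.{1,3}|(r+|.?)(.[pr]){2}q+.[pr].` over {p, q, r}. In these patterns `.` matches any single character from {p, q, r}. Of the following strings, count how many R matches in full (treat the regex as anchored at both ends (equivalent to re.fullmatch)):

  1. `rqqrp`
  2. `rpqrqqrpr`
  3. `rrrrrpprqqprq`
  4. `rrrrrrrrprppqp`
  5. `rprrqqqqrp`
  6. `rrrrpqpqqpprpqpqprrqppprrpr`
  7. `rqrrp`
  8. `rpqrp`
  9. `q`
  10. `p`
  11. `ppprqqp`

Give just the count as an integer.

8

1 → match
2 → match
3 → match
4 → no match
5 → match
6 → no match
7 → match
8 → match
9 → match
10 → match
11 → no match
Total matched: 8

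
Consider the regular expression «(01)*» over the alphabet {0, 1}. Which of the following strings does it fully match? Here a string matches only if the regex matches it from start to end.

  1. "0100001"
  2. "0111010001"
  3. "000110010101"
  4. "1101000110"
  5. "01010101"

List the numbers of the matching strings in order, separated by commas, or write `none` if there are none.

1. "0100001" → no match
2. "0111010001" → no match
3. "000110010101" → no match
4. "1101000110" → no match
5. "01010101" → match

5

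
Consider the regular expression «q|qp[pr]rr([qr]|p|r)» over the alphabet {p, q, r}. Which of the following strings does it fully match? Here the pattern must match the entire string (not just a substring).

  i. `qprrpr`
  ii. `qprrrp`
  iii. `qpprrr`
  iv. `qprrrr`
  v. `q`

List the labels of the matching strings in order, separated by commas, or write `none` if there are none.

i → no match
ii → match
iii → match
iv → match
v → match

ii, iii, iv, v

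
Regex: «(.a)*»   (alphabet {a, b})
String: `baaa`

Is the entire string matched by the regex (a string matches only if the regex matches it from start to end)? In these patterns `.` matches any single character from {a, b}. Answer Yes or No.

Yes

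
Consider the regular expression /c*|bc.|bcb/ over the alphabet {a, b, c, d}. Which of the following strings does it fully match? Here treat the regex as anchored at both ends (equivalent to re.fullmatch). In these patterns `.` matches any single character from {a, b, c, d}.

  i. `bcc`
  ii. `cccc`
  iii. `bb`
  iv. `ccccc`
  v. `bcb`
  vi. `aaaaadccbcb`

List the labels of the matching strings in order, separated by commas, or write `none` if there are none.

i → match
ii → match
iii → no match
iv → match
v → match
vi → no match

i, ii, iv, v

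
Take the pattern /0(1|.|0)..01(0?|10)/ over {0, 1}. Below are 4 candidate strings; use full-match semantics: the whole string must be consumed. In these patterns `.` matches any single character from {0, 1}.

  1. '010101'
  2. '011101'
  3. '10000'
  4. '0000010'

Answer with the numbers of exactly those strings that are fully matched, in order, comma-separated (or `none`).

1, 2, 4

1 → match
2 → match
3 → no match — must start with '0'
4 → match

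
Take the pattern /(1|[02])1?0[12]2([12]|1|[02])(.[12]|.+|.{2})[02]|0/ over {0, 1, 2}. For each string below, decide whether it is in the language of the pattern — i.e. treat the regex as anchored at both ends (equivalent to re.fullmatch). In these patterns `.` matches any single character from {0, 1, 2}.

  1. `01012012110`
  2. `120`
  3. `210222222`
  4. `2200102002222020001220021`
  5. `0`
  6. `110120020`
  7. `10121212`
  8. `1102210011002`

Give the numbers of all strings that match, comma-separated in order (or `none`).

1, 3, 5, 6, 7, 8

1 → match
2 → no match
3 → match
4 → no match
5 → match
6 → match
7 → match
8 → match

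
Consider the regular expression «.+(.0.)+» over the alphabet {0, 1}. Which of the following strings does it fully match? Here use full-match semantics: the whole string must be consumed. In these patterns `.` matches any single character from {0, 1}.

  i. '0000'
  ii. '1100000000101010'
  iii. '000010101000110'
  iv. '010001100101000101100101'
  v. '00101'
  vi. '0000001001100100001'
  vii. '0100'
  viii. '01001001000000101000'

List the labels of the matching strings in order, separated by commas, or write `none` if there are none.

i. '0000' → match
ii → no match
iii → no match
iv → match
v. '00101' → match
vi → match
vii. '0100' → match
viii → match

i, iv, v, vi, vii, viii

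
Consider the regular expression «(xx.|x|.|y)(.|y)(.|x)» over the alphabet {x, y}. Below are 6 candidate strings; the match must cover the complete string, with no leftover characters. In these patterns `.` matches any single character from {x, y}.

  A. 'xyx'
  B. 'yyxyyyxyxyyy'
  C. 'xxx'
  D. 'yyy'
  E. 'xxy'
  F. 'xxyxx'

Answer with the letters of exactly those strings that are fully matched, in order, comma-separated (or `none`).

A, C, D, E, F

A. 'xyx' → match
B. 'yyxyyyxyxyyy' → no match
C. 'xxx' → match
D. 'yyy' → match
E. 'xxy' → match
F. 'xxyxx' → match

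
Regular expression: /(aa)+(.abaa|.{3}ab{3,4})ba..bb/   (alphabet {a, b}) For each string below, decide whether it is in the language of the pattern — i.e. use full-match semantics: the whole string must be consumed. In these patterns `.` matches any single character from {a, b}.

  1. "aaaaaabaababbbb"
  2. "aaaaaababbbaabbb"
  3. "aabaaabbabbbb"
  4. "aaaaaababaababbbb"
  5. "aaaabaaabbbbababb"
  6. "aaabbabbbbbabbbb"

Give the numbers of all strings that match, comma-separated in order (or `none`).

1, 4, 5, 6

1 → match
2 → no match
3 → no match
4 → match
5 → match
6 → match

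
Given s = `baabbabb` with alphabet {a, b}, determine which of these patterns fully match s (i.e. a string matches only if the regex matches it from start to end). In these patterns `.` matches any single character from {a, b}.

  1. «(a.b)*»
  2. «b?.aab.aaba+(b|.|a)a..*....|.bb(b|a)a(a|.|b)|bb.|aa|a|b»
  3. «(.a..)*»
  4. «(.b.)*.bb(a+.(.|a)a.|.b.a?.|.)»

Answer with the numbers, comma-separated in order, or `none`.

1 → no match
2 → no match
3 → match
4 → no match

3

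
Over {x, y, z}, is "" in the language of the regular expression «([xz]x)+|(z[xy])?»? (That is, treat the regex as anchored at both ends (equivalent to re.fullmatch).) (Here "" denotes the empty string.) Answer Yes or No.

Yes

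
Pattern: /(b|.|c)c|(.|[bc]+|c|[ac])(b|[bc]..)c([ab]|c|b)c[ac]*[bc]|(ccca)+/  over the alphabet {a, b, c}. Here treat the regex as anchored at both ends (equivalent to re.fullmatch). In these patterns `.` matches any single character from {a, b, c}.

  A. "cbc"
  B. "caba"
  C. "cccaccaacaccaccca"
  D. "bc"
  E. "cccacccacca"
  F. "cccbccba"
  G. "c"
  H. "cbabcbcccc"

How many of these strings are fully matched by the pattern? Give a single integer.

A → no match
B → no match
C → no match
D → match
E → no match
F → no match
G → no match
H → match
Total matched: 2

2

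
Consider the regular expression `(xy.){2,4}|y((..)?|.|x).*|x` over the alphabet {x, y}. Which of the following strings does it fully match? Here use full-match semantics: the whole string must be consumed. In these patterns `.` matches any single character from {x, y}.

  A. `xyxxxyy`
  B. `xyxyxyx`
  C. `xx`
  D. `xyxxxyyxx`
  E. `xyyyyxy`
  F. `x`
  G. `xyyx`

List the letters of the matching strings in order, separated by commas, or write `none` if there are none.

F

A → no match
B → no match
C → no match
D → no match
E → no match
F → match
G → no match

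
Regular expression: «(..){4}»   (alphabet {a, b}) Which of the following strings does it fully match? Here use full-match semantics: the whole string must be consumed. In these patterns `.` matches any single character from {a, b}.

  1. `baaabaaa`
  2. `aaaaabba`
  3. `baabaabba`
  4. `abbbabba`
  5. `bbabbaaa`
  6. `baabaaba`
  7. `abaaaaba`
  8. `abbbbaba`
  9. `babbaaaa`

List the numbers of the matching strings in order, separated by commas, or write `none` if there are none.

1. `baaabaaa` → match
2. `aaaaabba` → match
3. `baabaabba` → no match
4. `abbbabba` → match
5. `bbabbaaa` → match
6. `baabaaba` → match
7. `abaaaaba` → match
8. `abbbbaba` → match
9. `babbaaaa` → match

1, 2, 4, 5, 6, 7, 8, 9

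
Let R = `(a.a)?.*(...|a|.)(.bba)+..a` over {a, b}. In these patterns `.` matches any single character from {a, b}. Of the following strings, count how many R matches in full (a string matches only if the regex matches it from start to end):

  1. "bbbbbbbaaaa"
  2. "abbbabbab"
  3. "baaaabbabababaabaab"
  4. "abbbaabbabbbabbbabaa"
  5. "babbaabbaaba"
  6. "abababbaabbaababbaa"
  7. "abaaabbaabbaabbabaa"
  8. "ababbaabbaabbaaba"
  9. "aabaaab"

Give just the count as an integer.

1 → match
2 → no match — must end with "a"
3 → no match — must end with "a"
4 → match
5 → match
6 → no match
7 → match
8 → match
9 → no match — must end with "a"
Total matched: 5

5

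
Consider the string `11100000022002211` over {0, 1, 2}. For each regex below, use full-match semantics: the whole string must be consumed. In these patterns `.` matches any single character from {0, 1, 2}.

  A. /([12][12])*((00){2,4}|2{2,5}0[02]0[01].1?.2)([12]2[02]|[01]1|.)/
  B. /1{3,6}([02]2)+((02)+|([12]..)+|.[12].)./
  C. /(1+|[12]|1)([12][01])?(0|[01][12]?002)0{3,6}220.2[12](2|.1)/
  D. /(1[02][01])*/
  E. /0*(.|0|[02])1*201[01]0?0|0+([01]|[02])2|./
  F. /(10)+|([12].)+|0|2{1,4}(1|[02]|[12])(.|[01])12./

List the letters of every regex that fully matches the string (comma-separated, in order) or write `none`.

C

A → no match
B → no match
C → match
D → no match
E → no match
F → no match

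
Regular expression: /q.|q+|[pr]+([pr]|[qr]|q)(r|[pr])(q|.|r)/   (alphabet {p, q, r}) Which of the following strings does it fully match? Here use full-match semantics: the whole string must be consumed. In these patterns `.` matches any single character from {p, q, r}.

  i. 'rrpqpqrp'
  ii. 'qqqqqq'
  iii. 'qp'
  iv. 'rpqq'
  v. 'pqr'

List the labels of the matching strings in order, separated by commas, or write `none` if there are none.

ii, iii

i. 'rrpqpqrp' → no match
ii. 'qqqqqq' → match
iii. 'qp' → match
iv. 'rpqq' → no match
v. 'pqr' → no match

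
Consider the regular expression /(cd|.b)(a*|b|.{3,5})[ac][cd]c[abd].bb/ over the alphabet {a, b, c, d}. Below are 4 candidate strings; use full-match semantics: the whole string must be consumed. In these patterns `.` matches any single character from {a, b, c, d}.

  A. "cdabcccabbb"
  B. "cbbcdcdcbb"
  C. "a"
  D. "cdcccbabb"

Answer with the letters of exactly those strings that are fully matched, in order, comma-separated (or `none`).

A → no match
B → match
C → no match — must end with "bb"
D → match

B, D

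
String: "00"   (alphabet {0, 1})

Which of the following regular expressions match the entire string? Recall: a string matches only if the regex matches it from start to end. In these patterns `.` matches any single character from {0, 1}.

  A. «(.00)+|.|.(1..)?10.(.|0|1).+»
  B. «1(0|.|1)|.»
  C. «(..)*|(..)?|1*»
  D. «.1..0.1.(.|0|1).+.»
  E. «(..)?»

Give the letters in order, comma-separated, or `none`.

A → no match
B → no match
C → match
D → no match
E → match

C, E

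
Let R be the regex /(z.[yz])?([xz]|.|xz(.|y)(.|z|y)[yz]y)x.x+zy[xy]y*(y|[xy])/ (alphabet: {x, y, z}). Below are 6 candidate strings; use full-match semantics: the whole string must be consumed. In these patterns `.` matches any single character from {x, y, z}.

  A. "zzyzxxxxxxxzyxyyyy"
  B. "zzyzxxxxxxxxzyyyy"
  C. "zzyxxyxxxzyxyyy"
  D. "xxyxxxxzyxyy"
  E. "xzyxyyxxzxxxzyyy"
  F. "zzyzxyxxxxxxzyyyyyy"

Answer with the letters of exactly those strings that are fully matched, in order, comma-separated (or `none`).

A → match
B → match
C → match
D. "xxyxxxxzyxyy" → match
E → no match
F → match

A, B, C, D, F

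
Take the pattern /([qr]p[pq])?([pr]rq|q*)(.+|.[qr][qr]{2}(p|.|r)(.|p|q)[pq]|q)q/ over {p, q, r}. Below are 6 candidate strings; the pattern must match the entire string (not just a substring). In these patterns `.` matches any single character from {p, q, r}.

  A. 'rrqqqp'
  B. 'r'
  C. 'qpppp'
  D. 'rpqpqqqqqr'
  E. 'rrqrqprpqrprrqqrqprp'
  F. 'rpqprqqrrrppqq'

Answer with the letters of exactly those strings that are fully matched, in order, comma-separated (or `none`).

A → no match — must end with 'q'
B → no match — must end with 'q'
C → no match — must end with 'q'
D → no match — must end with 'q'
E → no match — must end with 'q'
F → match

F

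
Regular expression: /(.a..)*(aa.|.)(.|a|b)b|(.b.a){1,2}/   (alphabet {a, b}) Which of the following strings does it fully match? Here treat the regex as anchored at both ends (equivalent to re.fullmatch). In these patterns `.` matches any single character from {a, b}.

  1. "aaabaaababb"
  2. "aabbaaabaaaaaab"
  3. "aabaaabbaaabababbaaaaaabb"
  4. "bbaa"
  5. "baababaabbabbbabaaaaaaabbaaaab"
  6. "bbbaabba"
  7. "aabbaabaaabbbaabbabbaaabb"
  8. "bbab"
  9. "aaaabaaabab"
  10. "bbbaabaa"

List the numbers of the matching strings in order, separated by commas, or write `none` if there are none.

1 → match
2 → match
3 → no match
4 → match
5 → no match
6 → match
7 → match
8 → no match
9 → match
10 → match

1, 2, 4, 6, 7, 9, 10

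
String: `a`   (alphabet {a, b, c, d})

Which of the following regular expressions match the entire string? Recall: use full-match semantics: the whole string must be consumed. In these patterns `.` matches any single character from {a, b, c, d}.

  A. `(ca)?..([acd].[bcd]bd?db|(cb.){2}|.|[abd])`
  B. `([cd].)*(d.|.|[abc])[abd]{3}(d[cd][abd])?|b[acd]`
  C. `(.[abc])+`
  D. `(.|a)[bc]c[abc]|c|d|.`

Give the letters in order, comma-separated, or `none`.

A → no match
B → no match
C → no match
D → match

D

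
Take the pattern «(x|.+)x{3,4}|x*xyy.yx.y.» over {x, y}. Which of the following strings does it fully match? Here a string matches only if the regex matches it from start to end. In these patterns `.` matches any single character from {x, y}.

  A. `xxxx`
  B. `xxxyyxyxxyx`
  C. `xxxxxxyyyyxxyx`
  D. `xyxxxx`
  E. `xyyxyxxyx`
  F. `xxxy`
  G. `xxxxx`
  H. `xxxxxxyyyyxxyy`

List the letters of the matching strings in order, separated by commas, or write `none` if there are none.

A, B, C, D, E, G, H

A → match
B → match
C → match
D → match
E → match
F → no match
G → match
H → match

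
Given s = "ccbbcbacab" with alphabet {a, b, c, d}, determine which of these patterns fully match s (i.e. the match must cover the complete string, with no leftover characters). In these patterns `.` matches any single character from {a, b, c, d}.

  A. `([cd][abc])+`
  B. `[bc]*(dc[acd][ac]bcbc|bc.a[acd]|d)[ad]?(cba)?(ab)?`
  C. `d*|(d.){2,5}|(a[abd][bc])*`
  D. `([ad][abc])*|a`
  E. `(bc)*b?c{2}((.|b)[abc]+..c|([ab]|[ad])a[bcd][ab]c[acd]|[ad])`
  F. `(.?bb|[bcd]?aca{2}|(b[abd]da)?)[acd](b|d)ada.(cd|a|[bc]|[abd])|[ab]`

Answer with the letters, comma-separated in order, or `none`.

A → no match
B → match
C → no match
D → no match
E → no match
F → no match

B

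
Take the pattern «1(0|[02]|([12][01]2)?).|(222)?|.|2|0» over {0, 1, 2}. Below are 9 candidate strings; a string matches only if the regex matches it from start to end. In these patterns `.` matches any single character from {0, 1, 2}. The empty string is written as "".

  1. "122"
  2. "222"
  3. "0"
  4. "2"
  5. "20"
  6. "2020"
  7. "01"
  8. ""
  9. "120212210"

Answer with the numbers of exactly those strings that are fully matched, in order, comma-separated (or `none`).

1, 2, 3, 4, 8

1 → match
2 → match
3 → match
4 → match
5 → no match
6 → no match
7 → no match
8 → match
9 → no match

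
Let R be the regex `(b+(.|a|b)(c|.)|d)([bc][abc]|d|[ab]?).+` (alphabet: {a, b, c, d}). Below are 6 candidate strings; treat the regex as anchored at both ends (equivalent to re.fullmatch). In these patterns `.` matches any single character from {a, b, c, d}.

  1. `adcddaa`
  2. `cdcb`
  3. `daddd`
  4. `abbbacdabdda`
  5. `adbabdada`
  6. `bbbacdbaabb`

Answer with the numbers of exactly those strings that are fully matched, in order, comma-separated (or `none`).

1 → no match
2 → no match
3 → match
4 → no match
5 → no match
6 → match

3, 6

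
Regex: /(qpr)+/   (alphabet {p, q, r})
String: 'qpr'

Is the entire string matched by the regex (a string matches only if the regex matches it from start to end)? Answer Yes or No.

Yes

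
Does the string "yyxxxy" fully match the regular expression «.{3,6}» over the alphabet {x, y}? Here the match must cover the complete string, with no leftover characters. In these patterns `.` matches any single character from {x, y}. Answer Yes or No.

Yes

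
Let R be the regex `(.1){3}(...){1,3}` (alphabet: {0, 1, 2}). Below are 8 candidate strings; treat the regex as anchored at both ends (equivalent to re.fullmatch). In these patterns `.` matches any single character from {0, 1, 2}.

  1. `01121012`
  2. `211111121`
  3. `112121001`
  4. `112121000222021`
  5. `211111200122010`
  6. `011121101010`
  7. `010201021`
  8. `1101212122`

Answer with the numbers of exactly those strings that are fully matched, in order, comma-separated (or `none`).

1 → no match
2 → match
3 → match
4 → match
5 → match
6 → match
7 → no match
8 → no match

2, 3, 4, 5, 6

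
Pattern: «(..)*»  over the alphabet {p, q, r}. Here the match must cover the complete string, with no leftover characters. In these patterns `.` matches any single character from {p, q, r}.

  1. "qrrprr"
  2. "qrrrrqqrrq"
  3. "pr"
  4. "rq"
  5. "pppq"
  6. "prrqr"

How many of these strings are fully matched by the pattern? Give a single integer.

1. "qrrprr" → match
2. "qrrrrqqrrq" → match
3. "pr" → match
4. "rq" → match
5. "pppq" → match
6. "prrqr" → no match
Total matched: 5

5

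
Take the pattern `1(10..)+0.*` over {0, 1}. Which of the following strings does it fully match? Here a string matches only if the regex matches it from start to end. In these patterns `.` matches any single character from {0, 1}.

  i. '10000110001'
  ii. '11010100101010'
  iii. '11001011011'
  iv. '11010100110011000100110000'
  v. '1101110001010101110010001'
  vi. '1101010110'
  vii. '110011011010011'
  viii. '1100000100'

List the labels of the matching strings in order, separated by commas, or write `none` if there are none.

ii, iii, iv, v, vi, vii, viii

i → no match — must start with '110'
ii → match
iii → match
iv → match
v → match
vi → match
vii → match
viii → match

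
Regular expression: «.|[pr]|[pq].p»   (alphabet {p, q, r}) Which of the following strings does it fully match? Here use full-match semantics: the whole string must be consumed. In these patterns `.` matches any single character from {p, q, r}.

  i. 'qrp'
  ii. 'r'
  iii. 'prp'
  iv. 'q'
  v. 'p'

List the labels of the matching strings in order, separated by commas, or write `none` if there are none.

i → match
ii → match
iii → match
iv → match
v → match

i, ii, iii, iv, v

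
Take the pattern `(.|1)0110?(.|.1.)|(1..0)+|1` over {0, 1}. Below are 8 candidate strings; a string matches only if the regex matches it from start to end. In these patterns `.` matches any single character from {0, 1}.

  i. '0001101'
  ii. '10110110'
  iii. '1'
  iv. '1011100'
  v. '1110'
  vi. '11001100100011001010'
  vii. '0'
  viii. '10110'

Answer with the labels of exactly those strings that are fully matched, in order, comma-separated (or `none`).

ii, iii, v, vi, viii

i → no match
ii → match
iii → match
iv → no match
v → match
vi → match
vii → no match
viii → match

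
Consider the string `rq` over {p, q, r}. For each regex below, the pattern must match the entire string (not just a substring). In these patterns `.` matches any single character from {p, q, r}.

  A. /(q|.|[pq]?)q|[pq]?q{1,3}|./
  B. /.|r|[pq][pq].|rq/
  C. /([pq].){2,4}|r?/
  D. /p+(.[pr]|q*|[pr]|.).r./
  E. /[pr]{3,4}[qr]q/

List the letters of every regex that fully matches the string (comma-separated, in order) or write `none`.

A → match
B → match
C → no match
D → no match — must start with `p`
E → no match

A, B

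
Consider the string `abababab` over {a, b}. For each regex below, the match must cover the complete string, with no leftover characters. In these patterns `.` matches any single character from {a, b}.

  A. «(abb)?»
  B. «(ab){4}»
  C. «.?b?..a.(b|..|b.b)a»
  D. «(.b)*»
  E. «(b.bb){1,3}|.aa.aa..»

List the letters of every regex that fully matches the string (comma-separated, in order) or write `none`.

B, D

A → no match
B → match
C → no match — must end with `a`
D → match
E → no match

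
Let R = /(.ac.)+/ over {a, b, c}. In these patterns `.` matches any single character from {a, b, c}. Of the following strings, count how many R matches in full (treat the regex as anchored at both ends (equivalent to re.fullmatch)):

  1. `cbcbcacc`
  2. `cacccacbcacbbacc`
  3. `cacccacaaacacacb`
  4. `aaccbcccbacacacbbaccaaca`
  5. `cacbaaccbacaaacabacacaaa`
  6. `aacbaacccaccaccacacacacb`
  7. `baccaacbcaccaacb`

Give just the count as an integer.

3

1 → no match
2 → match
3 → match
4 → no match
5 → no match
6 → no match
7 → match
Total matched: 3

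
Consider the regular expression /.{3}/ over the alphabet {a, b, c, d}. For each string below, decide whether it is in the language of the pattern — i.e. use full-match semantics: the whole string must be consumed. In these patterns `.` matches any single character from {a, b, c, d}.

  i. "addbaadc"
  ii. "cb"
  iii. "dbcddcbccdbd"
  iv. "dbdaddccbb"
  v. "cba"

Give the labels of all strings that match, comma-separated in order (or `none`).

v

i → no match
ii → no match
iii → no match
iv → no match
v → match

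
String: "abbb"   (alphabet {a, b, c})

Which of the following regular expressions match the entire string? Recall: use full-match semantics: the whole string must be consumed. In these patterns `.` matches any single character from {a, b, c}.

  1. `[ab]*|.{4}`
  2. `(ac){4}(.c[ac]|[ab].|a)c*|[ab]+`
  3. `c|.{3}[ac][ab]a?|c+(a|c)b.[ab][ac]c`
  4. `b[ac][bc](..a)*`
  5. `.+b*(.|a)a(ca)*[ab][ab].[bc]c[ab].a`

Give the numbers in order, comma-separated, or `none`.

1, 2

1 → match
2 → match
3 → no match
4 → no match — must start with "b"
5 → no match — must end with "a"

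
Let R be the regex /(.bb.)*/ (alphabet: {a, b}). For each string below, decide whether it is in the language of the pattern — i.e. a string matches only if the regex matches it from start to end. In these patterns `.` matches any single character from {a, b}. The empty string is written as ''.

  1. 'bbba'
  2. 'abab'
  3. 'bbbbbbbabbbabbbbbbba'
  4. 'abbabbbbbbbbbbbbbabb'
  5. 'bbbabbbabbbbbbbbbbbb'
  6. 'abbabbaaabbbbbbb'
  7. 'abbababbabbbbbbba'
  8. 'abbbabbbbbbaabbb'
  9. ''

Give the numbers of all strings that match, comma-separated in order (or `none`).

1. 'bbba' → match
2. 'abab' → no match
3 → match
4 → no match
5 → match
6 → no match
7 → no match
8 → match
9. '' → match

1, 3, 5, 8, 9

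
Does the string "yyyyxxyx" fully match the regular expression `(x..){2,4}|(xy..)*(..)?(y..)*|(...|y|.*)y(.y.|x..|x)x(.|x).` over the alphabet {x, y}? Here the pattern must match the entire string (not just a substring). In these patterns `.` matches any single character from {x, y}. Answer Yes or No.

Yes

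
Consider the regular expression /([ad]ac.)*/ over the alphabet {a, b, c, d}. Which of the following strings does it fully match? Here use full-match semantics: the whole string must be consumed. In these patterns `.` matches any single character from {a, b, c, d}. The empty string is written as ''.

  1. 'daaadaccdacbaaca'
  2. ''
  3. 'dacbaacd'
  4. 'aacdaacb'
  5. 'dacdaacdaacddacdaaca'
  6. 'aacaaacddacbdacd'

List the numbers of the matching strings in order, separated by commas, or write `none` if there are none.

2, 3, 4, 5, 6

1 → no match
2. '' → match
3. 'dacbaacd' → match
4. 'aacdaacb' → match
5 → match
6 → match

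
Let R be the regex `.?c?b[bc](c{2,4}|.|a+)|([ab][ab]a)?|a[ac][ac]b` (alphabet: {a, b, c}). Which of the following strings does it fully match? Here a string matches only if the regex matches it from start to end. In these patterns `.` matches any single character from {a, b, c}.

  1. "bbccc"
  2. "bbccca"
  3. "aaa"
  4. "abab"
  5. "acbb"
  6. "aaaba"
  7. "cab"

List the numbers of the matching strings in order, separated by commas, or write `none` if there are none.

1, 3

1 → match
2 → no match
3 → match
4 → no match
5 → no match
6 → no match
7 → no match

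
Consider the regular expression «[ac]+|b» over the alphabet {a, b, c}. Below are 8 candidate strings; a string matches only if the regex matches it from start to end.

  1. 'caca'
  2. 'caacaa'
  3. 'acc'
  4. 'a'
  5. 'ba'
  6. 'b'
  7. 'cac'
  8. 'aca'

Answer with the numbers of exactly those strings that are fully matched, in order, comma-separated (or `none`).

1 → match
2 → match
3 → match
4 → match
5 → no match
6 → match
7 → match
8 → match

1, 2, 3, 4, 6, 7, 8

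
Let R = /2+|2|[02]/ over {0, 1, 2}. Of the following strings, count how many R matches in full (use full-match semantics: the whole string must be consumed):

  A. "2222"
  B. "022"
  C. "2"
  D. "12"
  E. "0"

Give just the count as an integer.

A. "2222" → match
B. "022" → no match
C. "2" → match
D. "12" → no match
E. "0" → match
Total matched: 3

3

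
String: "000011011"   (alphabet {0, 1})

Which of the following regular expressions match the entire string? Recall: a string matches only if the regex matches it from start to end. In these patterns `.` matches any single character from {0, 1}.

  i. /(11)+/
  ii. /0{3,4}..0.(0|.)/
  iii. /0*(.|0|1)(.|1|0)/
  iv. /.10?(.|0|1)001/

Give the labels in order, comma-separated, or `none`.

ii

i → no match — must start with "11"
ii → match
iii → no match
iv → no match — must end with "001"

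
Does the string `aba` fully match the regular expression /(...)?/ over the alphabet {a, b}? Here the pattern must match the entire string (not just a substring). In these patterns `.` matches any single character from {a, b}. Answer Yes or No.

Yes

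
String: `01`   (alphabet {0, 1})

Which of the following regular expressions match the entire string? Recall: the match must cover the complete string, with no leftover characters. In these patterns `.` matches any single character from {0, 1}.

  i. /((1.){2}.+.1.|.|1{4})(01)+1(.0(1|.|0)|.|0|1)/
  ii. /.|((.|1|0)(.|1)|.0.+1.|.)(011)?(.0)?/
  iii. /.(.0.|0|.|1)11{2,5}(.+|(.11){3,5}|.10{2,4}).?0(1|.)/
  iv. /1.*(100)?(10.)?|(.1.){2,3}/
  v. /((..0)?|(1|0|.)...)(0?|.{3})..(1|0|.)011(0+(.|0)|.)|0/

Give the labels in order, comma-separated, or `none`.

ii

i → no match
ii → match
iii → no match
iv → no match
v → no match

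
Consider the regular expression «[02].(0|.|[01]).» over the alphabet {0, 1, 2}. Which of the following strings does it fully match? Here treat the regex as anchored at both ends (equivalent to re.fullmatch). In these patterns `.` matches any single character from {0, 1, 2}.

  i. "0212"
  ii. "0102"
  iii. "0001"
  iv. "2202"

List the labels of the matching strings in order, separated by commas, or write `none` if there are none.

i. "0212" → match
ii. "0102" → match
iii. "0001" → match
iv. "2202" → match

i, ii, iii, iv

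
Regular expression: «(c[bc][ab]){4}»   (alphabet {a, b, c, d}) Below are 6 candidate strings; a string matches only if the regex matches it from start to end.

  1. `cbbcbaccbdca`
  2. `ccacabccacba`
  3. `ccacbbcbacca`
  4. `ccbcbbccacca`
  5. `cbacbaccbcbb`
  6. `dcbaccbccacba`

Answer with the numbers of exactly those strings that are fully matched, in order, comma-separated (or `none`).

1 → no match
2 → no match
3 → match
4 → match
5 → match
6 → no match — must start with `c`

3, 4, 5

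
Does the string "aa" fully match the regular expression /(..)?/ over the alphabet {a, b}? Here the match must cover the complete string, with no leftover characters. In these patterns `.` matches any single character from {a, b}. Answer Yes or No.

Yes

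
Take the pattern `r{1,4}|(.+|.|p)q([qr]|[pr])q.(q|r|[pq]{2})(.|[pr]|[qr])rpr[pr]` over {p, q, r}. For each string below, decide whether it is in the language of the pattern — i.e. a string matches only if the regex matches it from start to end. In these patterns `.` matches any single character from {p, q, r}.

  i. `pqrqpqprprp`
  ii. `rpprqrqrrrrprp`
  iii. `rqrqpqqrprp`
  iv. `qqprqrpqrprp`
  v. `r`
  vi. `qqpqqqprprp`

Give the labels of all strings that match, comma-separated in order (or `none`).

i, ii, iii, v, vi

i. `pqrqpqprprp` → match
ii → match
iii. `rqrqpqqrprp` → match
iv. `qqprqrpqrprp` → no match
v. `r` → match
vi. `qqpqqqprprp` → match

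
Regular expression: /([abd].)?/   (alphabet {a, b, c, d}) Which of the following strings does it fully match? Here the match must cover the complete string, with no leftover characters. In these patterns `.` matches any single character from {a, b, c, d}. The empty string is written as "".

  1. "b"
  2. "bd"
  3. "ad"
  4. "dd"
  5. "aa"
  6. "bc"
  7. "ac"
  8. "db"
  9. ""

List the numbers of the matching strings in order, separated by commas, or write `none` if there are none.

2, 3, 4, 5, 6, 7, 8, 9

1. "b" → no match
2. "bd" → match
3. "ad" → match
4. "dd" → match
5. "aa" → match
6. "bc" → match
7. "ac" → match
8. "db" → match
9. "" → match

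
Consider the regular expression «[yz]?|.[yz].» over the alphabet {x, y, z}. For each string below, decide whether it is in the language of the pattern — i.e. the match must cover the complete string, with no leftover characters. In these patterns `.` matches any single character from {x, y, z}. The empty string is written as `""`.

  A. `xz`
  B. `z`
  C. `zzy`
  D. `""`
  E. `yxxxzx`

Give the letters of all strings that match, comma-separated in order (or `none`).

A → no match
B → match
C → match
D → match
E → no match

B, C, D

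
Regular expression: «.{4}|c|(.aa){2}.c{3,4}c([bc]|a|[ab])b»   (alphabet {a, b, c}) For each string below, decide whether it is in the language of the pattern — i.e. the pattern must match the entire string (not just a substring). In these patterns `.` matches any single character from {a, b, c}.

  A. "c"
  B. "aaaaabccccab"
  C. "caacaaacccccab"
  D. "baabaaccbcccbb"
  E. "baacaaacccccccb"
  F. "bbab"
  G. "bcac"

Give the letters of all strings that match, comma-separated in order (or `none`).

A, C, F, G

A → match
B → no match
C → match
D → no match
E → no match
F → match
G → match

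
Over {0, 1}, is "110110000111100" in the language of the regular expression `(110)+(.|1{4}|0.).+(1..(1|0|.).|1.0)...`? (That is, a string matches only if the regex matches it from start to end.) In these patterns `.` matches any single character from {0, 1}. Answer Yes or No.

No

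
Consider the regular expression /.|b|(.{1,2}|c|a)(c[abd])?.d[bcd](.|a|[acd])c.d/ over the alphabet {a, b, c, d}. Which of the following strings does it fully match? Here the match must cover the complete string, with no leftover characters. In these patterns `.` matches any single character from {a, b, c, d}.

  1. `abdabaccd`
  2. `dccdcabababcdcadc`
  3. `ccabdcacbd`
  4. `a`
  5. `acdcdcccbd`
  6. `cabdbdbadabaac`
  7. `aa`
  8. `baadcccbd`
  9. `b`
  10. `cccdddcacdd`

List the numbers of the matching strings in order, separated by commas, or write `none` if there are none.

1 → no match
2 → no match
3 → match
4 → match
5 → match
6 → no match
7 → no match
8 → match
9 → match
10 → match

3, 4, 5, 8, 9, 10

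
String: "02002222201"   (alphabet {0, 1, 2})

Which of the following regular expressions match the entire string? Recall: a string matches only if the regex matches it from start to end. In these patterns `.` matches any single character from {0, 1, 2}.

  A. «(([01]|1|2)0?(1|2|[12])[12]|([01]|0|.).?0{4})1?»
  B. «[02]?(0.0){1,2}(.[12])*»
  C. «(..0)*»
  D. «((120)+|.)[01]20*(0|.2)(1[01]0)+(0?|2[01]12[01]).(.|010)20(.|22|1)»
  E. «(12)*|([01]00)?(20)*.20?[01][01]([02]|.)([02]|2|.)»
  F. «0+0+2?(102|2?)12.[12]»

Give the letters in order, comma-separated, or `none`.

B

A → no match
B → match
C → no match
D → no match
E → no match
F → no match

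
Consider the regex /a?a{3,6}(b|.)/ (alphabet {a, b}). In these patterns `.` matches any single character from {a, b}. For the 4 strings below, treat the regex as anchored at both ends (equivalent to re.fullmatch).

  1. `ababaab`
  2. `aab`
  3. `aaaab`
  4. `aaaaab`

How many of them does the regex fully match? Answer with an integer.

1. `ababaab` → no match
2. `aab` → no match
3. `aaaab` → match
4. `aaaaab` → match
Total matched: 2

2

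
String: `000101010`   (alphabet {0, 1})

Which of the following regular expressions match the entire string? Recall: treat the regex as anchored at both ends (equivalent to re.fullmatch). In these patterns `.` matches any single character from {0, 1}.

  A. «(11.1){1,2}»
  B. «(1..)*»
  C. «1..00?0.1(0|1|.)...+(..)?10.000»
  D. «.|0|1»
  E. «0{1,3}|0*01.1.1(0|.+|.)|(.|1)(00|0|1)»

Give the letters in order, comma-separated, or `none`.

A → no match — must start with `11`
B → no match
C → no match — must start with `1`
D → no match
E → match

E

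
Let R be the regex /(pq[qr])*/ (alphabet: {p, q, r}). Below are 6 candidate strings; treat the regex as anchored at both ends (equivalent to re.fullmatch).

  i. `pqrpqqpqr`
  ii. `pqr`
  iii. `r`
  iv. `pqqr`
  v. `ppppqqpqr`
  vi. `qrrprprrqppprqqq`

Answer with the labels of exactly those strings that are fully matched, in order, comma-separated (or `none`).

i, ii

i → match
ii → match
iii → no match
iv → no match
v → no match
vi → no match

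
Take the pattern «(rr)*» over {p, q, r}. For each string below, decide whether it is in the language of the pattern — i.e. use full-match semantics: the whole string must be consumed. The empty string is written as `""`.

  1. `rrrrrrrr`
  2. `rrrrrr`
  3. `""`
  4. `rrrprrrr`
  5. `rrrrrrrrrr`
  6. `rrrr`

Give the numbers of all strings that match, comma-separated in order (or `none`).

1. `rrrrrrrr` → match
2. `rrrrrr` → match
3. `""` → match
4. `rrrprrrr` → no match
5. `rrrrrrrrrr` → match
6. `rrrr` → match

1, 2, 3, 5, 6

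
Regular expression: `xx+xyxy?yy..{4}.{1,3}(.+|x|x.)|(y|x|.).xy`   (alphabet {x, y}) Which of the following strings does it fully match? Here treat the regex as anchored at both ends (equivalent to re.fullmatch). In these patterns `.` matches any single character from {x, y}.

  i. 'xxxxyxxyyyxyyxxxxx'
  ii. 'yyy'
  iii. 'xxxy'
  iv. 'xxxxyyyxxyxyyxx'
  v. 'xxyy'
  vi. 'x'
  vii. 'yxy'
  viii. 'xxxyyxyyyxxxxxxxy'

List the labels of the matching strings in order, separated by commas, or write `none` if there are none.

iii

i → no match
ii → no match
iii → match
iv → no match
v → no match
vi → no match
vii → no match
viii → no match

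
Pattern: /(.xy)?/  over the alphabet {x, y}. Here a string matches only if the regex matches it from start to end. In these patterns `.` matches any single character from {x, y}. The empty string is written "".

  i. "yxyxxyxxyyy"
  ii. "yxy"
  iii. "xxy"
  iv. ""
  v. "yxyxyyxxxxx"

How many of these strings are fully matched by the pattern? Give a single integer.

i → no match
ii → match
iii → match
iv → match
v → no match
Total matched: 3

3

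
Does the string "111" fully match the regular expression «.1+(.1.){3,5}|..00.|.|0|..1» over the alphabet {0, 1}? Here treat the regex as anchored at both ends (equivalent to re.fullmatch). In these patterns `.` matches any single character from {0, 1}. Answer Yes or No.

Yes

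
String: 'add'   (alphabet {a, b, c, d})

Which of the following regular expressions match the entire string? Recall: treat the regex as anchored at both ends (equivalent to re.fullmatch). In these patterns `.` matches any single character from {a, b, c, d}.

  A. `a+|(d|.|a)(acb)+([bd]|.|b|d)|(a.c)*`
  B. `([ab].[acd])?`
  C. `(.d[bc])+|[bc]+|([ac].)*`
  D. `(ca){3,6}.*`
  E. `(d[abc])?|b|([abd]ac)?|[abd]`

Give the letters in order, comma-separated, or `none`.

A → no match
B → match
C → no match
D → no match — must start with 'ca'
E → no match

B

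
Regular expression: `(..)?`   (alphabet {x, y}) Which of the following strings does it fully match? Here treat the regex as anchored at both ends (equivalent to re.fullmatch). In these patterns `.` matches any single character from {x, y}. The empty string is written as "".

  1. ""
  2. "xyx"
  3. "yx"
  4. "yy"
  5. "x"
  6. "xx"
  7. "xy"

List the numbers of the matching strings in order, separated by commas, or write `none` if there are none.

1 → match
2 → no match
3 → match
4 → match
5 → no match
6 → match
7 → match

1, 3, 4, 6, 7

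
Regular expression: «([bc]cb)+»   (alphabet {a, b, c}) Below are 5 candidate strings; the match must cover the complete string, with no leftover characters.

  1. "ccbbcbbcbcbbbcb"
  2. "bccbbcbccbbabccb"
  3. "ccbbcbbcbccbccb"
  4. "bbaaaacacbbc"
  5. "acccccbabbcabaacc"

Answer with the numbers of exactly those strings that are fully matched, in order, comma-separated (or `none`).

3

1 → no match
2 → no match
3 → match
4. "bbaaaacacbbc" → no match — must end with "cb"
5 → no match — must end with "cb"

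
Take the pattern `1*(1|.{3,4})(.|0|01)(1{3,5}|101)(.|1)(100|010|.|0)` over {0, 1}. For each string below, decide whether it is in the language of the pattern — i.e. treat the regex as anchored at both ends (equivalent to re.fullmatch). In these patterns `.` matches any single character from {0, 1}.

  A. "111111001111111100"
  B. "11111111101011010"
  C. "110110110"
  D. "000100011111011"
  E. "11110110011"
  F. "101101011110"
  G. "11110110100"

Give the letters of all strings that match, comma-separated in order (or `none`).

A, B, C, G

A → match
B → match
C → match
D → no match
E → no match
F → no match
G → match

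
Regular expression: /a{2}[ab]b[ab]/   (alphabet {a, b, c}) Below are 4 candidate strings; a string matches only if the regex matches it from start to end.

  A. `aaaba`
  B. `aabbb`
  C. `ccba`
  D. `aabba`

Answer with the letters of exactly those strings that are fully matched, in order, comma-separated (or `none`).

A, B, D

A → match
B → match
C → no match — must start with `a`
D → match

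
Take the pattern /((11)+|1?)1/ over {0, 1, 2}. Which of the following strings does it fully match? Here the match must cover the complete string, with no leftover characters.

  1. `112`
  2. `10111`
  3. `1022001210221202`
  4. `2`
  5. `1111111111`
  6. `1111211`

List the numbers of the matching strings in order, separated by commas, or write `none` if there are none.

1 → no match — must end with `1`
2 → no match
3 → no match — must end with `1`
4 → no match — must end with `1`
5 → no match
6 → no match

none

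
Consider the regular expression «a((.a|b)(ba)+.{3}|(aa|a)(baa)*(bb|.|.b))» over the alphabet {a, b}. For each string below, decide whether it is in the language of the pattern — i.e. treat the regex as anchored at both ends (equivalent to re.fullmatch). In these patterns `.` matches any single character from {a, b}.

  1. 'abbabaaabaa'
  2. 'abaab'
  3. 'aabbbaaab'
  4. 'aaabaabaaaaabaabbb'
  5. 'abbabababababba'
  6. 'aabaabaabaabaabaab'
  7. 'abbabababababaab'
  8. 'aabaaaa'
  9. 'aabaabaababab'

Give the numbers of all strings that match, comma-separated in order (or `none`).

5, 6

1 → no match
2 → no match
3 → no match
4 → no match
5 → match
6 → match
7 → no match
8 → no match
9 → no match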